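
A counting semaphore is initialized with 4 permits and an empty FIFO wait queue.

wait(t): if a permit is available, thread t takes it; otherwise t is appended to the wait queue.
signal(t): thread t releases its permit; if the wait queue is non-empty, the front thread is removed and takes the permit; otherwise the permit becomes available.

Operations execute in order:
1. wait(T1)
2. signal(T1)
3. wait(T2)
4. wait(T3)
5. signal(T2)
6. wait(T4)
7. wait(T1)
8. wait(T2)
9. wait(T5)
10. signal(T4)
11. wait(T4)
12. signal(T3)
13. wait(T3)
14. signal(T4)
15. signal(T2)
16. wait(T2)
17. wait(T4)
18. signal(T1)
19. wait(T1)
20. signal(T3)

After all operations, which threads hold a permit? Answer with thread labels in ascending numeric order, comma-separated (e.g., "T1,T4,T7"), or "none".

Answer: T1,T2,T4,T5

Derivation:
Step 1: wait(T1) -> count=3 queue=[] holders={T1}
Step 2: signal(T1) -> count=4 queue=[] holders={none}
Step 3: wait(T2) -> count=3 queue=[] holders={T2}
Step 4: wait(T3) -> count=2 queue=[] holders={T2,T3}
Step 5: signal(T2) -> count=3 queue=[] holders={T3}
Step 6: wait(T4) -> count=2 queue=[] holders={T3,T4}
Step 7: wait(T1) -> count=1 queue=[] holders={T1,T3,T4}
Step 8: wait(T2) -> count=0 queue=[] holders={T1,T2,T3,T4}
Step 9: wait(T5) -> count=0 queue=[T5] holders={T1,T2,T3,T4}
Step 10: signal(T4) -> count=0 queue=[] holders={T1,T2,T3,T5}
Step 11: wait(T4) -> count=0 queue=[T4] holders={T1,T2,T3,T5}
Step 12: signal(T3) -> count=0 queue=[] holders={T1,T2,T4,T5}
Step 13: wait(T3) -> count=0 queue=[T3] holders={T1,T2,T4,T5}
Step 14: signal(T4) -> count=0 queue=[] holders={T1,T2,T3,T5}
Step 15: signal(T2) -> count=1 queue=[] holders={T1,T3,T5}
Step 16: wait(T2) -> count=0 queue=[] holders={T1,T2,T3,T5}
Step 17: wait(T4) -> count=0 queue=[T4] holders={T1,T2,T3,T5}
Step 18: signal(T1) -> count=0 queue=[] holders={T2,T3,T4,T5}
Step 19: wait(T1) -> count=0 queue=[T1] holders={T2,T3,T4,T5}
Step 20: signal(T3) -> count=0 queue=[] holders={T1,T2,T4,T5}
Final holders: T1,T2,T4,T5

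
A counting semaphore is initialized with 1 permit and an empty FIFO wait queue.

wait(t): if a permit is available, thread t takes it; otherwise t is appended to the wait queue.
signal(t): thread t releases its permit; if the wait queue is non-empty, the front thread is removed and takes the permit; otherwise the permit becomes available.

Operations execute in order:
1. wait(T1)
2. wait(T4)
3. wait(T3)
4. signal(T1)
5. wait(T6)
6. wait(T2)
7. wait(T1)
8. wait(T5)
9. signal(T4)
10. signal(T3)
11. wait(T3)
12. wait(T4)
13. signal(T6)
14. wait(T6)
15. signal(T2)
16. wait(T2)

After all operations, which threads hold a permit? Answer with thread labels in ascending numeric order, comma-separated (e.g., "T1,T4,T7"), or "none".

Answer: T1

Derivation:
Step 1: wait(T1) -> count=0 queue=[] holders={T1}
Step 2: wait(T4) -> count=0 queue=[T4] holders={T1}
Step 3: wait(T3) -> count=0 queue=[T4,T3] holders={T1}
Step 4: signal(T1) -> count=0 queue=[T3] holders={T4}
Step 5: wait(T6) -> count=0 queue=[T3,T6] holders={T4}
Step 6: wait(T2) -> count=0 queue=[T3,T6,T2] holders={T4}
Step 7: wait(T1) -> count=0 queue=[T3,T6,T2,T1] holders={T4}
Step 8: wait(T5) -> count=0 queue=[T3,T6,T2,T1,T5] holders={T4}
Step 9: signal(T4) -> count=0 queue=[T6,T2,T1,T5] holders={T3}
Step 10: signal(T3) -> count=0 queue=[T2,T1,T5] holders={T6}
Step 11: wait(T3) -> count=0 queue=[T2,T1,T5,T3] holders={T6}
Step 12: wait(T4) -> count=0 queue=[T2,T1,T5,T3,T4] holders={T6}
Step 13: signal(T6) -> count=0 queue=[T1,T5,T3,T4] holders={T2}
Step 14: wait(T6) -> count=0 queue=[T1,T5,T3,T4,T6] holders={T2}
Step 15: signal(T2) -> count=0 queue=[T5,T3,T4,T6] holders={T1}
Step 16: wait(T2) -> count=0 queue=[T5,T3,T4,T6,T2] holders={T1}
Final holders: T1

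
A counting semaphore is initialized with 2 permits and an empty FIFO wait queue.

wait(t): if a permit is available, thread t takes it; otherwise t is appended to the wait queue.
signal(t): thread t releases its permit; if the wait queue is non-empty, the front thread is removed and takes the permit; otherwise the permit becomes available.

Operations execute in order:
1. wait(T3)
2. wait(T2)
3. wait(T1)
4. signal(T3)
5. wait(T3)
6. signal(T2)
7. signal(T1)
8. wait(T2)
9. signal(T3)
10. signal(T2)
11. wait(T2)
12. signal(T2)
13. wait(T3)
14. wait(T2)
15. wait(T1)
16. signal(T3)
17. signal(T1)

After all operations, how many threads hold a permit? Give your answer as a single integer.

Answer: 1

Derivation:
Step 1: wait(T3) -> count=1 queue=[] holders={T3}
Step 2: wait(T2) -> count=0 queue=[] holders={T2,T3}
Step 3: wait(T1) -> count=0 queue=[T1] holders={T2,T3}
Step 4: signal(T3) -> count=0 queue=[] holders={T1,T2}
Step 5: wait(T3) -> count=0 queue=[T3] holders={T1,T2}
Step 6: signal(T2) -> count=0 queue=[] holders={T1,T3}
Step 7: signal(T1) -> count=1 queue=[] holders={T3}
Step 8: wait(T2) -> count=0 queue=[] holders={T2,T3}
Step 9: signal(T3) -> count=1 queue=[] holders={T2}
Step 10: signal(T2) -> count=2 queue=[] holders={none}
Step 11: wait(T2) -> count=1 queue=[] holders={T2}
Step 12: signal(T2) -> count=2 queue=[] holders={none}
Step 13: wait(T3) -> count=1 queue=[] holders={T3}
Step 14: wait(T2) -> count=0 queue=[] holders={T2,T3}
Step 15: wait(T1) -> count=0 queue=[T1] holders={T2,T3}
Step 16: signal(T3) -> count=0 queue=[] holders={T1,T2}
Step 17: signal(T1) -> count=1 queue=[] holders={T2}
Final holders: {T2} -> 1 thread(s)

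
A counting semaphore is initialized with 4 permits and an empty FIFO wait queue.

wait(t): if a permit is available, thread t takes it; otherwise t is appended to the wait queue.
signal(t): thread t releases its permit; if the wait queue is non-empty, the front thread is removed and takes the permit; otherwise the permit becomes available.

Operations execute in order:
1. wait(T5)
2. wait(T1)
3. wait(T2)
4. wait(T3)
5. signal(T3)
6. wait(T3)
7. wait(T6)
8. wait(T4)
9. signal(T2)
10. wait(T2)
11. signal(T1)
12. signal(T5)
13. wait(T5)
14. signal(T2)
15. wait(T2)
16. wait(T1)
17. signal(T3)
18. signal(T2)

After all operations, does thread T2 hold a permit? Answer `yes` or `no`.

Answer: no

Derivation:
Step 1: wait(T5) -> count=3 queue=[] holders={T5}
Step 2: wait(T1) -> count=2 queue=[] holders={T1,T5}
Step 3: wait(T2) -> count=1 queue=[] holders={T1,T2,T5}
Step 4: wait(T3) -> count=0 queue=[] holders={T1,T2,T3,T5}
Step 5: signal(T3) -> count=1 queue=[] holders={T1,T2,T5}
Step 6: wait(T3) -> count=0 queue=[] holders={T1,T2,T3,T5}
Step 7: wait(T6) -> count=0 queue=[T6] holders={T1,T2,T3,T5}
Step 8: wait(T4) -> count=0 queue=[T6,T4] holders={T1,T2,T3,T5}
Step 9: signal(T2) -> count=0 queue=[T4] holders={T1,T3,T5,T6}
Step 10: wait(T2) -> count=0 queue=[T4,T2] holders={T1,T3,T5,T6}
Step 11: signal(T1) -> count=0 queue=[T2] holders={T3,T4,T5,T6}
Step 12: signal(T5) -> count=0 queue=[] holders={T2,T3,T4,T6}
Step 13: wait(T5) -> count=0 queue=[T5] holders={T2,T3,T4,T6}
Step 14: signal(T2) -> count=0 queue=[] holders={T3,T4,T5,T6}
Step 15: wait(T2) -> count=0 queue=[T2] holders={T3,T4,T5,T6}
Step 16: wait(T1) -> count=0 queue=[T2,T1] holders={T3,T4,T5,T6}
Step 17: signal(T3) -> count=0 queue=[T1] holders={T2,T4,T5,T6}
Step 18: signal(T2) -> count=0 queue=[] holders={T1,T4,T5,T6}
Final holders: {T1,T4,T5,T6} -> T2 not in holders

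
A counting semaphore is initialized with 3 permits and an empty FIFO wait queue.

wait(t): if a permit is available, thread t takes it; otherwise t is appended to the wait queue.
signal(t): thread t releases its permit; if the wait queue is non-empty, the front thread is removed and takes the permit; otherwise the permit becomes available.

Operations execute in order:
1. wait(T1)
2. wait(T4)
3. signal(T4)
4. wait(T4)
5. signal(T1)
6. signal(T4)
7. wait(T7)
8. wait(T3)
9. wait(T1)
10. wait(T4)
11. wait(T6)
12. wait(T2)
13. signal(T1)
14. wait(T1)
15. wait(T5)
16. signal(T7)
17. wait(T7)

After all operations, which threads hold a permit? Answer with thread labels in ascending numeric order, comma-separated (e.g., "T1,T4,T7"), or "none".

Step 1: wait(T1) -> count=2 queue=[] holders={T1}
Step 2: wait(T4) -> count=1 queue=[] holders={T1,T4}
Step 3: signal(T4) -> count=2 queue=[] holders={T1}
Step 4: wait(T4) -> count=1 queue=[] holders={T1,T4}
Step 5: signal(T1) -> count=2 queue=[] holders={T4}
Step 6: signal(T4) -> count=3 queue=[] holders={none}
Step 7: wait(T7) -> count=2 queue=[] holders={T7}
Step 8: wait(T3) -> count=1 queue=[] holders={T3,T7}
Step 9: wait(T1) -> count=0 queue=[] holders={T1,T3,T7}
Step 10: wait(T4) -> count=0 queue=[T4] holders={T1,T3,T7}
Step 11: wait(T6) -> count=0 queue=[T4,T6] holders={T1,T3,T7}
Step 12: wait(T2) -> count=0 queue=[T4,T6,T2] holders={T1,T3,T7}
Step 13: signal(T1) -> count=0 queue=[T6,T2] holders={T3,T4,T7}
Step 14: wait(T1) -> count=0 queue=[T6,T2,T1] holders={T3,T4,T7}
Step 15: wait(T5) -> count=0 queue=[T6,T2,T1,T5] holders={T3,T4,T7}
Step 16: signal(T7) -> count=0 queue=[T2,T1,T5] holders={T3,T4,T6}
Step 17: wait(T7) -> count=0 queue=[T2,T1,T5,T7] holders={T3,T4,T6}
Final holders: T3,T4,T6

Answer: T3,T4,T6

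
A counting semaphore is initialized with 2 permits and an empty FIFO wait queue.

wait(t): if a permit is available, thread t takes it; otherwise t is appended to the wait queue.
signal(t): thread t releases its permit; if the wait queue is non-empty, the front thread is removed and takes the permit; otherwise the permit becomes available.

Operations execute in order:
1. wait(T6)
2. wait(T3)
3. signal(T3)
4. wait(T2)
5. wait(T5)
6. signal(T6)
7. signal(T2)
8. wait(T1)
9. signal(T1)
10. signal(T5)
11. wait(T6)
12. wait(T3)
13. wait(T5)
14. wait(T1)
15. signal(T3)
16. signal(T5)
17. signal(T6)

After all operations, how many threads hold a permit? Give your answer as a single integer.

Answer: 1

Derivation:
Step 1: wait(T6) -> count=1 queue=[] holders={T6}
Step 2: wait(T3) -> count=0 queue=[] holders={T3,T6}
Step 3: signal(T3) -> count=1 queue=[] holders={T6}
Step 4: wait(T2) -> count=0 queue=[] holders={T2,T6}
Step 5: wait(T5) -> count=0 queue=[T5] holders={T2,T6}
Step 6: signal(T6) -> count=0 queue=[] holders={T2,T5}
Step 7: signal(T2) -> count=1 queue=[] holders={T5}
Step 8: wait(T1) -> count=0 queue=[] holders={T1,T5}
Step 9: signal(T1) -> count=1 queue=[] holders={T5}
Step 10: signal(T5) -> count=2 queue=[] holders={none}
Step 11: wait(T6) -> count=1 queue=[] holders={T6}
Step 12: wait(T3) -> count=0 queue=[] holders={T3,T6}
Step 13: wait(T5) -> count=0 queue=[T5] holders={T3,T6}
Step 14: wait(T1) -> count=0 queue=[T5,T1] holders={T3,T6}
Step 15: signal(T3) -> count=0 queue=[T1] holders={T5,T6}
Step 16: signal(T5) -> count=0 queue=[] holders={T1,T6}
Step 17: signal(T6) -> count=1 queue=[] holders={T1}
Final holders: {T1} -> 1 thread(s)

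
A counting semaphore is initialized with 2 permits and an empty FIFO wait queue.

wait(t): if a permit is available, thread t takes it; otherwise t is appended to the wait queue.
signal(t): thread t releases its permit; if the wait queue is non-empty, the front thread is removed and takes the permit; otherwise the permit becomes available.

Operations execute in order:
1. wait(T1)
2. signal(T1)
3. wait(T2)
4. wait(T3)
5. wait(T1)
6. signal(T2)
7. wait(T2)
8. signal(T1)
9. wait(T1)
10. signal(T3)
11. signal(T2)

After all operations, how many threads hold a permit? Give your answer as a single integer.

Step 1: wait(T1) -> count=1 queue=[] holders={T1}
Step 2: signal(T1) -> count=2 queue=[] holders={none}
Step 3: wait(T2) -> count=1 queue=[] holders={T2}
Step 4: wait(T3) -> count=0 queue=[] holders={T2,T3}
Step 5: wait(T1) -> count=0 queue=[T1] holders={T2,T3}
Step 6: signal(T2) -> count=0 queue=[] holders={T1,T3}
Step 7: wait(T2) -> count=0 queue=[T2] holders={T1,T3}
Step 8: signal(T1) -> count=0 queue=[] holders={T2,T3}
Step 9: wait(T1) -> count=0 queue=[T1] holders={T2,T3}
Step 10: signal(T3) -> count=0 queue=[] holders={T1,T2}
Step 11: signal(T2) -> count=1 queue=[] holders={T1}
Final holders: {T1} -> 1 thread(s)

Answer: 1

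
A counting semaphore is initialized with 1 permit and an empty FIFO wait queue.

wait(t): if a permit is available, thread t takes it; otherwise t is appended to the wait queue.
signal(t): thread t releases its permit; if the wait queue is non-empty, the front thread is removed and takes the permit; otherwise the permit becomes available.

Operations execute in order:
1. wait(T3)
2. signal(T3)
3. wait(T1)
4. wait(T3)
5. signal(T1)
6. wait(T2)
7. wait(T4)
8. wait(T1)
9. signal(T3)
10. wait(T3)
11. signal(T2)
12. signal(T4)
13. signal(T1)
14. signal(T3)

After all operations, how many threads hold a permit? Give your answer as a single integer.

Step 1: wait(T3) -> count=0 queue=[] holders={T3}
Step 2: signal(T3) -> count=1 queue=[] holders={none}
Step 3: wait(T1) -> count=0 queue=[] holders={T1}
Step 4: wait(T3) -> count=0 queue=[T3] holders={T1}
Step 5: signal(T1) -> count=0 queue=[] holders={T3}
Step 6: wait(T2) -> count=0 queue=[T2] holders={T3}
Step 7: wait(T4) -> count=0 queue=[T2,T4] holders={T3}
Step 8: wait(T1) -> count=0 queue=[T2,T4,T1] holders={T3}
Step 9: signal(T3) -> count=0 queue=[T4,T1] holders={T2}
Step 10: wait(T3) -> count=0 queue=[T4,T1,T3] holders={T2}
Step 11: signal(T2) -> count=0 queue=[T1,T3] holders={T4}
Step 12: signal(T4) -> count=0 queue=[T3] holders={T1}
Step 13: signal(T1) -> count=0 queue=[] holders={T3}
Step 14: signal(T3) -> count=1 queue=[] holders={none}
Final holders: {none} -> 0 thread(s)

Answer: 0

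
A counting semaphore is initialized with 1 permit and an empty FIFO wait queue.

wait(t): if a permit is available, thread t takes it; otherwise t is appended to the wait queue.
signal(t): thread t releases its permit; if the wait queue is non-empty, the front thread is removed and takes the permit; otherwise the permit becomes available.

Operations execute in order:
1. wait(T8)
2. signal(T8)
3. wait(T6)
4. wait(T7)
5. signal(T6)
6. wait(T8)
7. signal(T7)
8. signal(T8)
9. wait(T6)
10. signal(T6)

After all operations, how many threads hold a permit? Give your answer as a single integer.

Answer: 0

Derivation:
Step 1: wait(T8) -> count=0 queue=[] holders={T8}
Step 2: signal(T8) -> count=1 queue=[] holders={none}
Step 3: wait(T6) -> count=0 queue=[] holders={T6}
Step 4: wait(T7) -> count=0 queue=[T7] holders={T6}
Step 5: signal(T6) -> count=0 queue=[] holders={T7}
Step 6: wait(T8) -> count=0 queue=[T8] holders={T7}
Step 7: signal(T7) -> count=0 queue=[] holders={T8}
Step 8: signal(T8) -> count=1 queue=[] holders={none}
Step 9: wait(T6) -> count=0 queue=[] holders={T6}
Step 10: signal(T6) -> count=1 queue=[] holders={none}
Final holders: {none} -> 0 thread(s)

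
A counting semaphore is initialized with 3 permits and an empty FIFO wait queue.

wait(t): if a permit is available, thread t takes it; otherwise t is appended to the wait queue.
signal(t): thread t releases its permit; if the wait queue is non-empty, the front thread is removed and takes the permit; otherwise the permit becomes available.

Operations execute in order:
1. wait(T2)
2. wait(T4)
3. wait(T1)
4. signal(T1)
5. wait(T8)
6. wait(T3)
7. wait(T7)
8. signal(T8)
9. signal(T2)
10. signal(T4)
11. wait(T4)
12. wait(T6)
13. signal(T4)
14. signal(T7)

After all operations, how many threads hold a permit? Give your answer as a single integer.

Step 1: wait(T2) -> count=2 queue=[] holders={T2}
Step 2: wait(T4) -> count=1 queue=[] holders={T2,T4}
Step 3: wait(T1) -> count=0 queue=[] holders={T1,T2,T4}
Step 4: signal(T1) -> count=1 queue=[] holders={T2,T4}
Step 5: wait(T8) -> count=0 queue=[] holders={T2,T4,T8}
Step 6: wait(T3) -> count=0 queue=[T3] holders={T2,T4,T8}
Step 7: wait(T7) -> count=0 queue=[T3,T7] holders={T2,T4,T8}
Step 8: signal(T8) -> count=0 queue=[T7] holders={T2,T3,T4}
Step 9: signal(T2) -> count=0 queue=[] holders={T3,T4,T7}
Step 10: signal(T4) -> count=1 queue=[] holders={T3,T7}
Step 11: wait(T4) -> count=0 queue=[] holders={T3,T4,T7}
Step 12: wait(T6) -> count=0 queue=[T6] holders={T3,T4,T7}
Step 13: signal(T4) -> count=0 queue=[] holders={T3,T6,T7}
Step 14: signal(T7) -> count=1 queue=[] holders={T3,T6}
Final holders: {T3,T6} -> 2 thread(s)

Answer: 2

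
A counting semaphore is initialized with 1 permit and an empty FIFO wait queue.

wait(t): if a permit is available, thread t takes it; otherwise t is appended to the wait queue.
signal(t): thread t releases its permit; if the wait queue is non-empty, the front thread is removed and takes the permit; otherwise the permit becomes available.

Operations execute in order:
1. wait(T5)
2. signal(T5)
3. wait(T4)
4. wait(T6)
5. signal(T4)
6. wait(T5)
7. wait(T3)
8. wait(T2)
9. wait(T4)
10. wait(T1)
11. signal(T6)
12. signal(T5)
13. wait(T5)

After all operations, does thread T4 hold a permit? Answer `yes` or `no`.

Answer: no

Derivation:
Step 1: wait(T5) -> count=0 queue=[] holders={T5}
Step 2: signal(T5) -> count=1 queue=[] holders={none}
Step 3: wait(T4) -> count=0 queue=[] holders={T4}
Step 4: wait(T6) -> count=0 queue=[T6] holders={T4}
Step 5: signal(T4) -> count=0 queue=[] holders={T6}
Step 6: wait(T5) -> count=0 queue=[T5] holders={T6}
Step 7: wait(T3) -> count=0 queue=[T5,T3] holders={T6}
Step 8: wait(T2) -> count=0 queue=[T5,T3,T2] holders={T6}
Step 9: wait(T4) -> count=0 queue=[T5,T3,T2,T4] holders={T6}
Step 10: wait(T1) -> count=0 queue=[T5,T3,T2,T4,T1] holders={T6}
Step 11: signal(T6) -> count=0 queue=[T3,T2,T4,T1] holders={T5}
Step 12: signal(T5) -> count=0 queue=[T2,T4,T1] holders={T3}
Step 13: wait(T5) -> count=0 queue=[T2,T4,T1,T5] holders={T3}
Final holders: {T3} -> T4 not in holders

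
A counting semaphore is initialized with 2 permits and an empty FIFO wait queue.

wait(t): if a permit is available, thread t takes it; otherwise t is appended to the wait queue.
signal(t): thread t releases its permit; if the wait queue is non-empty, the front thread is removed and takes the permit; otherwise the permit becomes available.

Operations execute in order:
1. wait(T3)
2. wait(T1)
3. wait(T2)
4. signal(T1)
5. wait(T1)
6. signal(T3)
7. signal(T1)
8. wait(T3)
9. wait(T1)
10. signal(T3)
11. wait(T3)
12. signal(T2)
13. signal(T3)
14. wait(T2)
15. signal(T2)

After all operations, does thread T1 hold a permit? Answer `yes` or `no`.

Step 1: wait(T3) -> count=1 queue=[] holders={T3}
Step 2: wait(T1) -> count=0 queue=[] holders={T1,T3}
Step 3: wait(T2) -> count=0 queue=[T2] holders={T1,T3}
Step 4: signal(T1) -> count=0 queue=[] holders={T2,T3}
Step 5: wait(T1) -> count=0 queue=[T1] holders={T2,T3}
Step 6: signal(T3) -> count=0 queue=[] holders={T1,T2}
Step 7: signal(T1) -> count=1 queue=[] holders={T2}
Step 8: wait(T3) -> count=0 queue=[] holders={T2,T3}
Step 9: wait(T1) -> count=0 queue=[T1] holders={T2,T3}
Step 10: signal(T3) -> count=0 queue=[] holders={T1,T2}
Step 11: wait(T3) -> count=0 queue=[T3] holders={T1,T2}
Step 12: signal(T2) -> count=0 queue=[] holders={T1,T3}
Step 13: signal(T3) -> count=1 queue=[] holders={T1}
Step 14: wait(T2) -> count=0 queue=[] holders={T1,T2}
Step 15: signal(T2) -> count=1 queue=[] holders={T1}
Final holders: {T1} -> T1 in holders

Answer: yes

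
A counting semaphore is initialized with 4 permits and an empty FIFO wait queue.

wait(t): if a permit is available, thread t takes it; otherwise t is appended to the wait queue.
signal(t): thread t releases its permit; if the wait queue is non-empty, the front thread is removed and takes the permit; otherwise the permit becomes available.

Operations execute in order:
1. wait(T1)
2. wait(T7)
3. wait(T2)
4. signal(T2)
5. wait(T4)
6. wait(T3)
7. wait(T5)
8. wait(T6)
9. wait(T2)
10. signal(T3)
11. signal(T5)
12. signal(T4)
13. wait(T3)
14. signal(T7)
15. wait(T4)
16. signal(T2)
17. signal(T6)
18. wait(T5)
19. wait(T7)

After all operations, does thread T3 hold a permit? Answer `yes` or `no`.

Answer: yes

Derivation:
Step 1: wait(T1) -> count=3 queue=[] holders={T1}
Step 2: wait(T7) -> count=2 queue=[] holders={T1,T7}
Step 3: wait(T2) -> count=1 queue=[] holders={T1,T2,T7}
Step 4: signal(T2) -> count=2 queue=[] holders={T1,T7}
Step 5: wait(T4) -> count=1 queue=[] holders={T1,T4,T7}
Step 6: wait(T3) -> count=0 queue=[] holders={T1,T3,T4,T7}
Step 7: wait(T5) -> count=0 queue=[T5] holders={T1,T3,T4,T7}
Step 8: wait(T6) -> count=0 queue=[T5,T6] holders={T1,T3,T4,T7}
Step 9: wait(T2) -> count=0 queue=[T5,T6,T2] holders={T1,T3,T4,T7}
Step 10: signal(T3) -> count=0 queue=[T6,T2] holders={T1,T4,T5,T7}
Step 11: signal(T5) -> count=0 queue=[T2] holders={T1,T4,T6,T7}
Step 12: signal(T4) -> count=0 queue=[] holders={T1,T2,T6,T7}
Step 13: wait(T3) -> count=0 queue=[T3] holders={T1,T2,T6,T7}
Step 14: signal(T7) -> count=0 queue=[] holders={T1,T2,T3,T6}
Step 15: wait(T4) -> count=0 queue=[T4] holders={T1,T2,T3,T6}
Step 16: signal(T2) -> count=0 queue=[] holders={T1,T3,T4,T6}
Step 17: signal(T6) -> count=1 queue=[] holders={T1,T3,T4}
Step 18: wait(T5) -> count=0 queue=[] holders={T1,T3,T4,T5}
Step 19: wait(T7) -> count=0 queue=[T7] holders={T1,T3,T4,T5}
Final holders: {T1,T3,T4,T5} -> T3 in holders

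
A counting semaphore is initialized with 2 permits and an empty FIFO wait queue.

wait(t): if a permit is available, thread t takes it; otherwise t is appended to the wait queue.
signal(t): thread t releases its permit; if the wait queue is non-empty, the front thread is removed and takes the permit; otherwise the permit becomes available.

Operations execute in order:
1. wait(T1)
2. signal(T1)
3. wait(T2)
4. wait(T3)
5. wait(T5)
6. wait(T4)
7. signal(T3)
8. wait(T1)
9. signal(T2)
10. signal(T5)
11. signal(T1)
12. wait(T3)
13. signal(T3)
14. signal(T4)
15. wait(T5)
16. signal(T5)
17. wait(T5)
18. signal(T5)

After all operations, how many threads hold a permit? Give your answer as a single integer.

Step 1: wait(T1) -> count=1 queue=[] holders={T1}
Step 2: signal(T1) -> count=2 queue=[] holders={none}
Step 3: wait(T2) -> count=1 queue=[] holders={T2}
Step 4: wait(T3) -> count=0 queue=[] holders={T2,T3}
Step 5: wait(T5) -> count=0 queue=[T5] holders={T2,T3}
Step 6: wait(T4) -> count=0 queue=[T5,T4] holders={T2,T3}
Step 7: signal(T3) -> count=0 queue=[T4] holders={T2,T5}
Step 8: wait(T1) -> count=0 queue=[T4,T1] holders={T2,T5}
Step 9: signal(T2) -> count=0 queue=[T1] holders={T4,T5}
Step 10: signal(T5) -> count=0 queue=[] holders={T1,T4}
Step 11: signal(T1) -> count=1 queue=[] holders={T4}
Step 12: wait(T3) -> count=0 queue=[] holders={T3,T4}
Step 13: signal(T3) -> count=1 queue=[] holders={T4}
Step 14: signal(T4) -> count=2 queue=[] holders={none}
Step 15: wait(T5) -> count=1 queue=[] holders={T5}
Step 16: signal(T5) -> count=2 queue=[] holders={none}
Step 17: wait(T5) -> count=1 queue=[] holders={T5}
Step 18: signal(T5) -> count=2 queue=[] holders={none}
Final holders: {none} -> 0 thread(s)

Answer: 0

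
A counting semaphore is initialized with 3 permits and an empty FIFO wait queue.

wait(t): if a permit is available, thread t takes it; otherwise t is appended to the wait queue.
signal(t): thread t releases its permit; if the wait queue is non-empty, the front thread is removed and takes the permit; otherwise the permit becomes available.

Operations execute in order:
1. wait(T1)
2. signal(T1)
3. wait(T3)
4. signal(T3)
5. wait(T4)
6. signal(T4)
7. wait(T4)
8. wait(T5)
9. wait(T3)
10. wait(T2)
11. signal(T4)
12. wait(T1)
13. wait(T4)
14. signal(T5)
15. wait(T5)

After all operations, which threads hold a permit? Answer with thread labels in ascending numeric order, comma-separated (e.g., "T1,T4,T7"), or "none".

Answer: T1,T2,T3

Derivation:
Step 1: wait(T1) -> count=2 queue=[] holders={T1}
Step 2: signal(T1) -> count=3 queue=[] holders={none}
Step 3: wait(T3) -> count=2 queue=[] holders={T3}
Step 4: signal(T3) -> count=3 queue=[] holders={none}
Step 5: wait(T4) -> count=2 queue=[] holders={T4}
Step 6: signal(T4) -> count=3 queue=[] holders={none}
Step 7: wait(T4) -> count=2 queue=[] holders={T4}
Step 8: wait(T5) -> count=1 queue=[] holders={T4,T5}
Step 9: wait(T3) -> count=0 queue=[] holders={T3,T4,T5}
Step 10: wait(T2) -> count=0 queue=[T2] holders={T3,T4,T5}
Step 11: signal(T4) -> count=0 queue=[] holders={T2,T3,T5}
Step 12: wait(T1) -> count=0 queue=[T1] holders={T2,T3,T5}
Step 13: wait(T4) -> count=0 queue=[T1,T4] holders={T2,T3,T5}
Step 14: signal(T5) -> count=0 queue=[T4] holders={T1,T2,T3}
Step 15: wait(T5) -> count=0 queue=[T4,T5] holders={T1,T2,T3}
Final holders: T1,T2,T3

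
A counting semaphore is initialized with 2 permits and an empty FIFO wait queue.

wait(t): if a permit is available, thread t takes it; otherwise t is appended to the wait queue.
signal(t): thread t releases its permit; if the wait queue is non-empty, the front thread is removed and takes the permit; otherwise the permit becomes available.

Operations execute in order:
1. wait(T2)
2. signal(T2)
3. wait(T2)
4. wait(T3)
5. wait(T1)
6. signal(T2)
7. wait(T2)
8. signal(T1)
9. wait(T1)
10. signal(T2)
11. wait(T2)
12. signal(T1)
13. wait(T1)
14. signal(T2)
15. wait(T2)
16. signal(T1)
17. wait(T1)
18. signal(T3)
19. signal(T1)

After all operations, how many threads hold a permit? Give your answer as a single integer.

Step 1: wait(T2) -> count=1 queue=[] holders={T2}
Step 2: signal(T2) -> count=2 queue=[] holders={none}
Step 3: wait(T2) -> count=1 queue=[] holders={T2}
Step 4: wait(T3) -> count=0 queue=[] holders={T2,T3}
Step 5: wait(T1) -> count=0 queue=[T1] holders={T2,T3}
Step 6: signal(T2) -> count=0 queue=[] holders={T1,T3}
Step 7: wait(T2) -> count=0 queue=[T2] holders={T1,T3}
Step 8: signal(T1) -> count=0 queue=[] holders={T2,T3}
Step 9: wait(T1) -> count=0 queue=[T1] holders={T2,T3}
Step 10: signal(T2) -> count=0 queue=[] holders={T1,T3}
Step 11: wait(T2) -> count=0 queue=[T2] holders={T1,T3}
Step 12: signal(T1) -> count=0 queue=[] holders={T2,T3}
Step 13: wait(T1) -> count=0 queue=[T1] holders={T2,T3}
Step 14: signal(T2) -> count=0 queue=[] holders={T1,T3}
Step 15: wait(T2) -> count=0 queue=[T2] holders={T1,T3}
Step 16: signal(T1) -> count=0 queue=[] holders={T2,T3}
Step 17: wait(T1) -> count=0 queue=[T1] holders={T2,T3}
Step 18: signal(T3) -> count=0 queue=[] holders={T1,T2}
Step 19: signal(T1) -> count=1 queue=[] holders={T2}
Final holders: {T2} -> 1 thread(s)

Answer: 1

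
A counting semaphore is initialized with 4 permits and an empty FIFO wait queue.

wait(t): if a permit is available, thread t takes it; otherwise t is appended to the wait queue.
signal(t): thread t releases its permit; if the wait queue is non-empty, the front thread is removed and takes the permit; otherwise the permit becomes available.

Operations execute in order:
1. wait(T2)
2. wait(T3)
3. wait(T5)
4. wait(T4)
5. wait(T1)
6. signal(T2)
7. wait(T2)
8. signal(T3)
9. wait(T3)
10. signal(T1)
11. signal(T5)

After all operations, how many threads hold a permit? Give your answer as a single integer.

Step 1: wait(T2) -> count=3 queue=[] holders={T2}
Step 2: wait(T3) -> count=2 queue=[] holders={T2,T3}
Step 3: wait(T5) -> count=1 queue=[] holders={T2,T3,T5}
Step 4: wait(T4) -> count=0 queue=[] holders={T2,T3,T4,T5}
Step 5: wait(T1) -> count=0 queue=[T1] holders={T2,T3,T4,T5}
Step 6: signal(T2) -> count=0 queue=[] holders={T1,T3,T4,T5}
Step 7: wait(T2) -> count=0 queue=[T2] holders={T1,T3,T4,T5}
Step 8: signal(T3) -> count=0 queue=[] holders={T1,T2,T4,T5}
Step 9: wait(T3) -> count=0 queue=[T3] holders={T1,T2,T4,T5}
Step 10: signal(T1) -> count=0 queue=[] holders={T2,T3,T4,T5}
Step 11: signal(T5) -> count=1 queue=[] holders={T2,T3,T4}
Final holders: {T2,T3,T4} -> 3 thread(s)

Answer: 3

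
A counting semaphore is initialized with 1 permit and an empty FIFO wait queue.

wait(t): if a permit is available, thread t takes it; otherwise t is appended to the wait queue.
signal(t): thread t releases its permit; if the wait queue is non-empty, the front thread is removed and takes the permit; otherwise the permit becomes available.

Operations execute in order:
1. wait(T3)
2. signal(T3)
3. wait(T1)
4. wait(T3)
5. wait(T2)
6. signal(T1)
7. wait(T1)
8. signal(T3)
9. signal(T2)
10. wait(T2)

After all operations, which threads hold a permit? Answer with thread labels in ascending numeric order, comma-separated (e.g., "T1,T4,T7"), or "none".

Step 1: wait(T3) -> count=0 queue=[] holders={T3}
Step 2: signal(T3) -> count=1 queue=[] holders={none}
Step 3: wait(T1) -> count=0 queue=[] holders={T1}
Step 4: wait(T3) -> count=0 queue=[T3] holders={T1}
Step 5: wait(T2) -> count=0 queue=[T3,T2] holders={T1}
Step 6: signal(T1) -> count=0 queue=[T2] holders={T3}
Step 7: wait(T1) -> count=0 queue=[T2,T1] holders={T3}
Step 8: signal(T3) -> count=0 queue=[T1] holders={T2}
Step 9: signal(T2) -> count=0 queue=[] holders={T1}
Step 10: wait(T2) -> count=0 queue=[T2] holders={T1}
Final holders: T1

Answer: T1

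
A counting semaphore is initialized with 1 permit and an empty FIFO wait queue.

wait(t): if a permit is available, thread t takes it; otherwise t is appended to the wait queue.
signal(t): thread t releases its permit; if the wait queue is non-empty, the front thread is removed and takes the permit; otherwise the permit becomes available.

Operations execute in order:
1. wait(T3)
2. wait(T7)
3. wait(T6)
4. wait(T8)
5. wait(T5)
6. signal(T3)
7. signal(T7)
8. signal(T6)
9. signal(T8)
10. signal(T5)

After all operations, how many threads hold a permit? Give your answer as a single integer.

Answer: 0

Derivation:
Step 1: wait(T3) -> count=0 queue=[] holders={T3}
Step 2: wait(T7) -> count=0 queue=[T7] holders={T3}
Step 3: wait(T6) -> count=0 queue=[T7,T6] holders={T3}
Step 4: wait(T8) -> count=0 queue=[T7,T6,T8] holders={T3}
Step 5: wait(T5) -> count=0 queue=[T7,T6,T8,T5] holders={T3}
Step 6: signal(T3) -> count=0 queue=[T6,T8,T5] holders={T7}
Step 7: signal(T7) -> count=0 queue=[T8,T5] holders={T6}
Step 8: signal(T6) -> count=0 queue=[T5] holders={T8}
Step 9: signal(T8) -> count=0 queue=[] holders={T5}
Step 10: signal(T5) -> count=1 queue=[] holders={none}
Final holders: {none} -> 0 thread(s)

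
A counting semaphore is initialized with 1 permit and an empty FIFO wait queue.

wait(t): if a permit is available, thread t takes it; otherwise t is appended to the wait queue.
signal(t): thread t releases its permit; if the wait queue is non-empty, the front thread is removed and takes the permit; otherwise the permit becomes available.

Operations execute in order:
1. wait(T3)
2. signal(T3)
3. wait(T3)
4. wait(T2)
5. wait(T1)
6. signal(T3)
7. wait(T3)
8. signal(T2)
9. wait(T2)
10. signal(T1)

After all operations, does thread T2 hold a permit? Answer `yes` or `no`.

Answer: no

Derivation:
Step 1: wait(T3) -> count=0 queue=[] holders={T3}
Step 2: signal(T3) -> count=1 queue=[] holders={none}
Step 3: wait(T3) -> count=0 queue=[] holders={T3}
Step 4: wait(T2) -> count=0 queue=[T2] holders={T3}
Step 5: wait(T1) -> count=0 queue=[T2,T1] holders={T3}
Step 6: signal(T3) -> count=0 queue=[T1] holders={T2}
Step 7: wait(T3) -> count=0 queue=[T1,T3] holders={T2}
Step 8: signal(T2) -> count=0 queue=[T3] holders={T1}
Step 9: wait(T2) -> count=0 queue=[T3,T2] holders={T1}
Step 10: signal(T1) -> count=0 queue=[T2] holders={T3}
Final holders: {T3} -> T2 not in holders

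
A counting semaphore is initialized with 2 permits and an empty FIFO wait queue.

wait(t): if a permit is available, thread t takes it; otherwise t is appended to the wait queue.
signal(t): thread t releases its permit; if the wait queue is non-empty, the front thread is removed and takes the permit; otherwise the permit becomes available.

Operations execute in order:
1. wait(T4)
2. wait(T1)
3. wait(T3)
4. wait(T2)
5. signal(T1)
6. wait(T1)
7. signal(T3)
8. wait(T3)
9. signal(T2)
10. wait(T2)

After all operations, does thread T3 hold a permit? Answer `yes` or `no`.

Answer: no

Derivation:
Step 1: wait(T4) -> count=1 queue=[] holders={T4}
Step 2: wait(T1) -> count=0 queue=[] holders={T1,T4}
Step 3: wait(T3) -> count=0 queue=[T3] holders={T1,T4}
Step 4: wait(T2) -> count=0 queue=[T3,T2] holders={T1,T4}
Step 5: signal(T1) -> count=0 queue=[T2] holders={T3,T4}
Step 6: wait(T1) -> count=0 queue=[T2,T1] holders={T3,T4}
Step 7: signal(T3) -> count=0 queue=[T1] holders={T2,T4}
Step 8: wait(T3) -> count=0 queue=[T1,T3] holders={T2,T4}
Step 9: signal(T2) -> count=0 queue=[T3] holders={T1,T4}
Step 10: wait(T2) -> count=0 queue=[T3,T2] holders={T1,T4}
Final holders: {T1,T4} -> T3 not in holders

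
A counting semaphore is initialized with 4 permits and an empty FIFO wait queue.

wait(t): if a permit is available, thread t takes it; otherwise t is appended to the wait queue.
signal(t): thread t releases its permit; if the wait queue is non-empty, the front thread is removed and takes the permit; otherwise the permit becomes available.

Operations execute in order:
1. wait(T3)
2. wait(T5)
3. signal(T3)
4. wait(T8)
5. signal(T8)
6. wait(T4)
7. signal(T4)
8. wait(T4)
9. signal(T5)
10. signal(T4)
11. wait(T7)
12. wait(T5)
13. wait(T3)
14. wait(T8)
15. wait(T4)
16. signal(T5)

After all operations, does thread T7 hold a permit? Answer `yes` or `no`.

Answer: yes

Derivation:
Step 1: wait(T3) -> count=3 queue=[] holders={T3}
Step 2: wait(T5) -> count=2 queue=[] holders={T3,T5}
Step 3: signal(T3) -> count=3 queue=[] holders={T5}
Step 4: wait(T8) -> count=2 queue=[] holders={T5,T8}
Step 5: signal(T8) -> count=3 queue=[] holders={T5}
Step 6: wait(T4) -> count=2 queue=[] holders={T4,T5}
Step 7: signal(T4) -> count=3 queue=[] holders={T5}
Step 8: wait(T4) -> count=2 queue=[] holders={T4,T5}
Step 9: signal(T5) -> count=3 queue=[] holders={T4}
Step 10: signal(T4) -> count=4 queue=[] holders={none}
Step 11: wait(T7) -> count=3 queue=[] holders={T7}
Step 12: wait(T5) -> count=2 queue=[] holders={T5,T7}
Step 13: wait(T3) -> count=1 queue=[] holders={T3,T5,T7}
Step 14: wait(T8) -> count=0 queue=[] holders={T3,T5,T7,T8}
Step 15: wait(T4) -> count=0 queue=[T4] holders={T3,T5,T7,T8}
Step 16: signal(T5) -> count=0 queue=[] holders={T3,T4,T7,T8}
Final holders: {T3,T4,T7,T8} -> T7 in holders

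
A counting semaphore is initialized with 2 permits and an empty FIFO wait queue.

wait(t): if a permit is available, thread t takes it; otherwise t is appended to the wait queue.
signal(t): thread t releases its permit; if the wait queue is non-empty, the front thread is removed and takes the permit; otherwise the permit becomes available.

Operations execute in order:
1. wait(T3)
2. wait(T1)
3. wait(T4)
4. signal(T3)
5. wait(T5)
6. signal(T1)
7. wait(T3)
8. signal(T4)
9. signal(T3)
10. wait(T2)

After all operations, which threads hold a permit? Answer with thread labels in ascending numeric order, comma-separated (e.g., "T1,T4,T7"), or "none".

Answer: T2,T5

Derivation:
Step 1: wait(T3) -> count=1 queue=[] holders={T3}
Step 2: wait(T1) -> count=0 queue=[] holders={T1,T3}
Step 3: wait(T4) -> count=0 queue=[T4] holders={T1,T3}
Step 4: signal(T3) -> count=0 queue=[] holders={T1,T4}
Step 5: wait(T5) -> count=0 queue=[T5] holders={T1,T4}
Step 6: signal(T1) -> count=0 queue=[] holders={T4,T5}
Step 7: wait(T3) -> count=0 queue=[T3] holders={T4,T5}
Step 8: signal(T4) -> count=0 queue=[] holders={T3,T5}
Step 9: signal(T3) -> count=1 queue=[] holders={T5}
Step 10: wait(T2) -> count=0 queue=[] holders={T2,T5}
Final holders: T2,T5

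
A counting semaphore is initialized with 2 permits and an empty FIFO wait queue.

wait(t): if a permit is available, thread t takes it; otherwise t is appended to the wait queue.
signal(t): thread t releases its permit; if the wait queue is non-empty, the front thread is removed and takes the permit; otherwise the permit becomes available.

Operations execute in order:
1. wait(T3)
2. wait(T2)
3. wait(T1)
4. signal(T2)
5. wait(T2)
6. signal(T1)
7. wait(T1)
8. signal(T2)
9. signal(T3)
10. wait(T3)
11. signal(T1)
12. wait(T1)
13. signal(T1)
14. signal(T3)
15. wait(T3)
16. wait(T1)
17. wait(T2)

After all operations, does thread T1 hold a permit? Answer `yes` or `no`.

Answer: yes

Derivation:
Step 1: wait(T3) -> count=1 queue=[] holders={T3}
Step 2: wait(T2) -> count=0 queue=[] holders={T2,T3}
Step 3: wait(T1) -> count=0 queue=[T1] holders={T2,T3}
Step 4: signal(T2) -> count=0 queue=[] holders={T1,T3}
Step 5: wait(T2) -> count=0 queue=[T2] holders={T1,T3}
Step 6: signal(T1) -> count=0 queue=[] holders={T2,T3}
Step 7: wait(T1) -> count=0 queue=[T1] holders={T2,T3}
Step 8: signal(T2) -> count=0 queue=[] holders={T1,T3}
Step 9: signal(T3) -> count=1 queue=[] holders={T1}
Step 10: wait(T3) -> count=0 queue=[] holders={T1,T3}
Step 11: signal(T1) -> count=1 queue=[] holders={T3}
Step 12: wait(T1) -> count=0 queue=[] holders={T1,T3}
Step 13: signal(T1) -> count=1 queue=[] holders={T3}
Step 14: signal(T3) -> count=2 queue=[] holders={none}
Step 15: wait(T3) -> count=1 queue=[] holders={T3}
Step 16: wait(T1) -> count=0 queue=[] holders={T1,T3}
Step 17: wait(T2) -> count=0 queue=[T2] holders={T1,T3}
Final holders: {T1,T3} -> T1 in holders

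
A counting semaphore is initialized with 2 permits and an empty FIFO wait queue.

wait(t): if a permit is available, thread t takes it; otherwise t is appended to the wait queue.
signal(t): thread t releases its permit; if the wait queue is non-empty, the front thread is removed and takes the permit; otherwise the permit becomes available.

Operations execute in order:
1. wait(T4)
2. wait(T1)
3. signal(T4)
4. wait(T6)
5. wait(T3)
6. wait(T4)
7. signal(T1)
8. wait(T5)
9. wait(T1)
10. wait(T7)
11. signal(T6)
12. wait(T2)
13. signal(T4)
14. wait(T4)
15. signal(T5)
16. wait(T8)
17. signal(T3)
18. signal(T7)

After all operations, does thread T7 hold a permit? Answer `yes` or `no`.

Answer: no

Derivation:
Step 1: wait(T4) -> count=1 queue=[] holders={T4}
Step 2: wait(T1) -> count=0 queue=[] holders={T1,T4}
Step 3: signal(T4) -> count=1 queue=[] holders={T1}
Step 4: wait(T6) -> count=0 queue=[] holders={T1,T6}
Step 5: wait(T3) -> count=0 queue=[T3] holders={T1,T6}
Step 6: wait(T4) -> count=0 queue=[T3,T4] holders={T1,T6}
Step 7: signal(T1) -> count=0 queue=[T4] holders={T3,T6}
Step 8: wait(T5) -> count=0 queue=[T4,T5] holders={T3,T6}
Step 9: wait(T1) -> count=0 queue=[T4,T5,T1] holders={T3,T6}
Step 10: wait(T7) -> count=0 queue=[T4,T5,T1,T7] holders={T3,T6}
Step 11: signal(T6) -> count=0 queue=[T5,T1,T7] holders={T3,T4}
Step 12: wait(T2) -> count=0 queue=[T5,T1,T7,T2] holders={T3,T4}
Step 13: signal(T4) -> count=0 queue=[T1,T7,T2] holders={T3,T5}
Step 14: wait(T4) -> count=0 queue=[T1,T7,T2,T4] holders={T3,T5}
Step 15: signal(T5) -> count=0 queue=[T7,T2,T4] holders={T1,T3}
Step 16: wait(T8) -> count=0 queue=[T7,T2,T4,T8] holders={T1,T3}
Step 17: signal(T3) -> count=0 queue=[T2,T4,T8] holders={T1,T7}
Step 18: signal(T7) -> count=0 queue=[T4,T8] holders={T1,T2}
Final holders: {T1,T2} -> T7 not in holders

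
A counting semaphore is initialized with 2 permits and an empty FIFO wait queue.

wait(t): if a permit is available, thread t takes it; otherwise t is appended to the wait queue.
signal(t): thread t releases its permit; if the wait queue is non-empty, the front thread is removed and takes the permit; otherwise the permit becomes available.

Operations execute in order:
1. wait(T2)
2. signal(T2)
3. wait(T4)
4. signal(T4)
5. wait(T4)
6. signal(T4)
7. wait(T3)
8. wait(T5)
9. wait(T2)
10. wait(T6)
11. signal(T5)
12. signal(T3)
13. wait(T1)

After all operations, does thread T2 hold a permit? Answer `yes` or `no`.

Answer: yes

Derivation:
Step 1: wait(T2) -> count=1 queue=[] holders={T2}
Step 2: signal(T2) -> count=2 queue=[] holders={none}
Step 3: wait(T4) -> count=1 queue=[] holders={T4}
Step 4: signal(T4) -> count=2 queue=[] holders={none}
Step 5: wait(T4) -> count=1 queue=[] holders={T4}
Step 6: signal(T4) -> count=2 queue=[] holders={none}
Step 7: wait(T3) -> count=1 queue=[] holders={T3}
Step 8: wait(T5) -> count=0 queue=[] holders={T3,T5}
Step 9: wait(T2) -> count=0 queue=[T2] holders={T3,T5}
Step 10: wait(T6) -> count=0 queue=[T2,T6] holders={T3,T5}
Step 11: signal(T5) -> count=0 queue=[T6] holders={T2,T3}
Step 12: signal(T3) -> count=0 queue=[] holders={T2,T6}
Step 13: wait(T1) -> count=0 queue=[T1] holders={T2,T6}
Final holders: {T2,T6} -> T2 in holders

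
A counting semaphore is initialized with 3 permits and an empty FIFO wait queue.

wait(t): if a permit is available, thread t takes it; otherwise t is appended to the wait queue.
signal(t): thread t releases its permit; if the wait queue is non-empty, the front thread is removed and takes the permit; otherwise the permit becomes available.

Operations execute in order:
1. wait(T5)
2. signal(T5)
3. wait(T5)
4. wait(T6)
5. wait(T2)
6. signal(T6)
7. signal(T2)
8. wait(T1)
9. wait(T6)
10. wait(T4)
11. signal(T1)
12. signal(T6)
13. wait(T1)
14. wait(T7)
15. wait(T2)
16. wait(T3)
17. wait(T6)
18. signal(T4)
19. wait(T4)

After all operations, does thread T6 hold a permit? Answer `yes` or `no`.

Answer: no

Derivation:
Step 1: wait(T5) -> count=2 queue=[] holders={T5}
Step 2: signal(T5) -> count=3 queue=[] holders={none}
Step 3: wait(T5) -> count=2 queue=[] holders={T5}
Step 4: wait(T6) -> count=1 queue=[] holders={T5,T6}
Step 5: wait(T2) -> count=0 queue=[] holders={T2,T5,T6}
Step 6: signal(T6) -> count=1 queue=[] holders={T2,T5}
Step 7: signal(T2) -> count=2 queue=[] holders={T5}
Step 8: wait(T1) -> count=1 queue=[] holders={T1,T5}
Step 9: wait(T6) -> count=0 queue=[] holders={T1,T5,T6}
Step 10: wait(T4) -> count=0 queue=[T4] holders={T1,T5,T6}
Step 11: signal(T1) -> count=0 queue=[] holders={T4,T5,T6}
Step 12: signal(T6) -> count=1 queue=[] holders={T4,T5}
Step 13: wait(T1) -> count=0 queue=[] holders={T1,T4,T5}
Step 14: wait(T7) -> count=0 queue=[T7] holders={T1,T4,T5}
Step 15: wait(T2) -> count=0 queue=[T7,T2] holders={T1,T4,T5}
Step 16: wait(T3) -> count=0 queue=[T7,T2,T3] holders={T1,T4,T5}
Step 17: wait(T6) -> count=0 queue=[T7,T2,T3,T6] holders={T1,T4,T5}
Step 18: signal(T4) -> count=0 queue=[T2,T3,T6] holders={T1,T5,T7}
Step 19: wait(T4) -> count=0 queue=[T2,T3,T6,T4] holders={T1,T5,T7}
Final holders: {T1,T5,T7} -> T6 not in holders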